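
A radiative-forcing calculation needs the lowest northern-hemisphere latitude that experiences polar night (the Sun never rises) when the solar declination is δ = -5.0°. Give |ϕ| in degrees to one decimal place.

Polar night requires cos h₀ = −tan ϕ tan δ ≥ 1, i.e. tan ϕ tan δ ≤ −1.
The boundary is |tan ϕ| · |tan δ| = 1, so |ϕ| = 90° − |δ| = 90° − 5.0° = 85.0° in the northern hemisphere.

|ϕ| = 85.0°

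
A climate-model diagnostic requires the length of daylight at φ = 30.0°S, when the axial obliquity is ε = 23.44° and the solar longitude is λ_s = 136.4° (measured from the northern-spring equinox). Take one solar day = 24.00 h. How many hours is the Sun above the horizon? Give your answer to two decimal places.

10.74 h

Solar declination: sin δ = sin ε · sin λ_s = sin 23.44° × sin 136.4° = 0.27432, so δ = +15.922°.
cos H₀ = −tan φ · tan δ = −tan(-30.0°) × tan(+15.922°) = 0.1647, so H₀ = 1.4053 rad = 80.52°.
Daylight = 2H₀/(2π) × 24.00 h = (1.4053/π) × 24.00 = 10.74 h.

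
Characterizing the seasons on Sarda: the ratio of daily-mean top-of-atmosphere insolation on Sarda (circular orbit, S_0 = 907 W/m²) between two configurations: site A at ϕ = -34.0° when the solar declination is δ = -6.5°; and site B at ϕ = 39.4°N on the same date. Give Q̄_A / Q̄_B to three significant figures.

Q̄_A / Q̄_B ≈ 1.41

— Configuration A (ϕ=-34.0°):
cos h₀ = −tan(-34.0°) tan(-6.500°) = -0.0769, h₀ = 1.6477 rad.
Bracket: h₀ sin ϕ sin δ + cos ϕ cos δ sin h₀ = 1.6477×-0.55919×-0.11320 + 0.82904×0.99357×0.99704 = 0.104300 + 0.821271 = 0.925571.
Q̄ = (S_0/π) × [bracket] = (907/π) × 0.925571 = 267.22 W/m².
— Configuration B (ϕ=+39.4°):
cos h₀ = −tan(+39.4°) tan(-6.500°) = 0.0936, h₀ = 1.4771 rad.
Bracket: h₀ sin ϕ sin δ + cos ϕ cos δ sin h₀ = 1.4771×0.63473×-0.11320 + 0.77273×0.99357×0.99561 = -0.106132 + 0.764391 = 0.658259.
Q̄ = (S_0/π) × [bracket] = (907/π) × 0.658259 = 190.04 W/m².
Ratio Q̄_A / Q̄_B = 267.22 / 190.04 = 1.406.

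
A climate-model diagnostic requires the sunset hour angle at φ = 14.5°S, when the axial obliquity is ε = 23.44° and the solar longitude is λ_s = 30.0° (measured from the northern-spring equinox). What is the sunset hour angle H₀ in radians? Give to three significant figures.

Solar declination: sin δ = sin ε · sin λ_s = sin 23.44° × sin 30.0° = 0.19889, so δ = +11.472°.
cos H₀ = −tan φ · tan δ = −tan(-14.5°) × tan(+11.472°) = 0.0525, so H₀ = 1.5183 rad = 86.99°.

H₀ = 1.52 rad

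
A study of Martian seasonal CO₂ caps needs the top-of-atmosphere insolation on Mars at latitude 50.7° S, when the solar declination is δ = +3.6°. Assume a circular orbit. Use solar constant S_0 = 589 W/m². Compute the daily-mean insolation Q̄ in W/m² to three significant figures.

cos h₀ = −tan(-50.7°) tan(+3.600°) = 0.0769, h₀ = 1.4939 rad.
Bracket: h₀ sin ϕ sin δ + cos ϕ cos δ sin h₀ = 1.4939×-0.77384×0.06279 + 0.63338×0.99803×0.99704 = -0.072588 + 0.630261 = 0.557673.
Q̄ = (S_0/π) × [bracket] = (589/π) × 0.557673 = 104.6 W/m².

Q̄ ≈ 105 W/m²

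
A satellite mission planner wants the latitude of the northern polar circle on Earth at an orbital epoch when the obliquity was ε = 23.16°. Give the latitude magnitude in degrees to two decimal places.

66.84°

The polar circle is the lowest latitude that experiences at least one full rotation of continuous daylight at the northern-summer solstice; it lies at |φ| = 90° − ε = 90° − 23.16° = 66.84°.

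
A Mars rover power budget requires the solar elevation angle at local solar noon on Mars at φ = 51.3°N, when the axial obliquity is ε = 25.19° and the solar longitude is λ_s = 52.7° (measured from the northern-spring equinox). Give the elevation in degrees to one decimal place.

Solar declination: sin δ = sin ε · sin λ_s = sin 25.19° × sin 52.7° = 0.33857, so δ = +19.790°.
At local noon the hour angle is zero, so the zenith angle equals |φ − δ| = |+51.3° − (+19.790°)| = 31.510°.
Elevation = 90° − 31.510° = 58.5°.

58.5°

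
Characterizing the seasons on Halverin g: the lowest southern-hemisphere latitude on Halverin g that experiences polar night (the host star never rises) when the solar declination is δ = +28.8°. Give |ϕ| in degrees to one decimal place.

Polar night requires cos h₀ = −tan ϕ tan δ ≥ 1, i.e. tan ϕ tan δ ≤ −1.
The boundary is |tan ϕ| · |tan δ| = 1, so |ϕ| = 90° − |δ| = 90° − 28.8° = 61.2° in the southern hemisphere.

|ϕ| = 61.2°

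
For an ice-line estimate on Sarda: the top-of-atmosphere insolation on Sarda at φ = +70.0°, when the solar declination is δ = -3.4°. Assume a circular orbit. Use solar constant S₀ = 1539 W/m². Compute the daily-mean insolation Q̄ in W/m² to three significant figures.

Q̄ ≈ 127 W/m²

cos H₀ = −tan(+70.0°) tan(-3.400°) = 0.1632, H₀ = 1.4068 rad.
Bracket: H₀ sin φ sin δ + cos φ cos δ sin H₀ = 1.4068×0.93969×-0.05931 + 0.34202×0.99824×0.98659 = -0.078405 + 0.336840 = 0.258435.
Q̄ = (S₀/π) × [bracket] = (1539/π) × 0.258435 = 126.6 W/m².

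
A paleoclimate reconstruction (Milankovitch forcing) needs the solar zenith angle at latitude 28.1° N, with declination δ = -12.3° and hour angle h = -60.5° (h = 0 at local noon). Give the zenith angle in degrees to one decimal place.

cos θ_z = sin ϕ sin δ + cos ϕ cos δ cos h = -0.100340 + 0.424409 = 0.324069.
θ_z = arccos(0.324069) = 71.1°.

θ_z = 71.1°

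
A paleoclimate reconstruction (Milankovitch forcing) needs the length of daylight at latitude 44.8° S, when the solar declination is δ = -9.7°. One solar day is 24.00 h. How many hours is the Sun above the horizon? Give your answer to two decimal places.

13.30 h

cos H₀ = −tan φ · tan δ = −tan(-44.8°) × tan(-9.700°) = -0.1697, so H₀ = 1.7414 rad = 99.77°.
Daylight = 2H₀/(2π) × 24.00 h = (1.7414/π) × 24.00 = 13.30 h.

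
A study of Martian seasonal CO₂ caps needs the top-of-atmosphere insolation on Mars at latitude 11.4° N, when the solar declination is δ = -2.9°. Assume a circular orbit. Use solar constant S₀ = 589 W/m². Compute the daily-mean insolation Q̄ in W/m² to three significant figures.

Q̄ ≈ 181 W/m²

cos H₀ = −tan(+11.4°) tan(-2.900°) = 0.0102, H₀ = 1.5606 rad.
Bracket: H₀ sin φ sin δ + cos φ cos δ sin H₀ = 1.5606×0.19766×-0.05059 + 0.98027×0.99872×0.99995 = -0.015605 + 0.978966 = 0.963361.
Q̄ = (S₀/π) × [bracket] = (589/π) × 0.963361 = 180.6 W/m².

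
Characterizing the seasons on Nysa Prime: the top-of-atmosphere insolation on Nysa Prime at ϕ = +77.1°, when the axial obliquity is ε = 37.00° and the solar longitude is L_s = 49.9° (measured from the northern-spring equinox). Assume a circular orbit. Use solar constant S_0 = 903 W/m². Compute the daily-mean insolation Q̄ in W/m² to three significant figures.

Q̄ ≈ 405 W/m²

Solar declination: sin δ = sin ε · sin L_s = sin 37.00° × sin 49.9° = 0.46034, so δ = +27.409°.
cos h₀ = −tan(+77.1°) tan(+27.409°) = -2.2641 ≤ −1 ⇒ polar day, h₀ = π.
Bracket: h₀ sin ϕ sin δ + cos ϕ cos δ sin h₀ = 3.1416×0.97476×0.46034 + 0.22325×0.88774×0.00000 = 1.409702 + 0.000000 = 1.409702.
Q̄ = (S_0/π) × [bracket] = (903/π) × 1.409702 = 405.2 W/m².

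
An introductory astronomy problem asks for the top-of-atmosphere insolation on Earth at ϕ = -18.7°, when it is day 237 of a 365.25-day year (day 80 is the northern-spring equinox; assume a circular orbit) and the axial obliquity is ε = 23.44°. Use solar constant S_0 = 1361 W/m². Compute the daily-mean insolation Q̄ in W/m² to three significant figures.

Q̄ ≈ 368 W/m²

Solar longitude: L_s = 360° × (237 − 80)/365.25 = 154.743°.
sin δ = sin 23.44° × sin 154.743° = 0.16973, so δ = +9.772°.
cos h₀ = −tan(-18.7°) tan(+9.772°) = 0.0583, h₀ = 1.5125 rad.
Bracket: h₀ sin ϕ sin δ + cos ϕ cos δ sin h₀ = 1.5125×-0.32061×0.16973 + 0.94721×0.98549×0.99830 = -0.082306 + 0.931879 = 0.849573.
Q̄ = (S_0/π) × [bracket] = (1361/π) × 0.849573 = 368.1 W/m².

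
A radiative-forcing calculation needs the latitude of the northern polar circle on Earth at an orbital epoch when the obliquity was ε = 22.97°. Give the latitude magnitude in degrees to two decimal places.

67.03°

The polar circle is the lowest latitude that experiences at least one full rotation of continuous daylight at the northern-summer solstice; it lies at |ϕ| = 90° − ε = 90° − 22.97° = 67.03°.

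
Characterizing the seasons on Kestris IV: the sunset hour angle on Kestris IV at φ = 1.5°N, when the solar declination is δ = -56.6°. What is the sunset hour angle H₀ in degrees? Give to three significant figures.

cos H₀ = −tan φ · tan δ = −tan(+1.5°) × tan(-56.600°) = 0.0397, so H₀ = 1.5311 rad = 87.72°.

H₀ = 87.7°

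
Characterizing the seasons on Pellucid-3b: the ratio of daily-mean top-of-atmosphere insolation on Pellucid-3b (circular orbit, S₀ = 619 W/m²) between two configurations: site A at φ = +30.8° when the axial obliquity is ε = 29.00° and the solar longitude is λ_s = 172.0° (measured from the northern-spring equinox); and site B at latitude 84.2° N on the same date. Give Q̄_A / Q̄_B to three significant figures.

— Configuration A (φ=+30.8°):
Solar declination: sin δ = sin ε · sin λ_s = sin 29.00° × sin 172.0° = 0.06747, so δ = +3.869°.
cos H₀ = −tan(+30.8°) tan(+3.869°) = -0.0403, H₀ = 1.6111 rad.
Bracket: H₀ sin φ sin δ + cos φ cos δ sin H₀ = 1.6111×0.51204×0.06747 + 0.85896×0.99772×0.99919 = 0.055659 + 0.856307 = 0.911966.
Q̄ = (S₀/π) × [bracket] = (619/π) × 0.911966 = 179.69 W/m².
— Configuration B (φ=+84.2°):
cos H₀ = −tan(+84.2°) tan(+3.869°) = -0.6658, H₀ = 2.2993 rad.
Bracket: H₀ sin φ sin δ + cos φ cos δ sin H₀ = 2.2993×0.99488×0.06747 + 0.10106×0.99772×0.74616 = 0.154339 + 0.075235 = 0.229574.
Q̄ = (S₀/π) × [bracket] = (619/π) × 0.229574 = 45.234 W/m².
Ratio Q̄_A / Q̄_B = 179.69 / 45.234 = 3.972.

Q̄_A / Q̄_B ≈ 3.97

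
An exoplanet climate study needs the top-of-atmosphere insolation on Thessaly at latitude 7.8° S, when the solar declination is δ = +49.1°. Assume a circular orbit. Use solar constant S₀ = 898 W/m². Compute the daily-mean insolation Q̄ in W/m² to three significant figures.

Q̄ ≈ 142 W/m²

cos H₀ = −tan(-7.8°) tan(+49.100°) = 0.1581, H₀ = 1.4120 rad.
Bracket: H₀ sin φ sin δ + cos φ cos δ sin H₀ = 1.4120×-0.13572×0.75585 + 0.99075×0.65474×0.98742 = -0.144849 + 0.640523 = 0.495674.
Q̄ = (S₀/π) × [bracket] = (898/π) × 0.495674 = 141.7 W/m².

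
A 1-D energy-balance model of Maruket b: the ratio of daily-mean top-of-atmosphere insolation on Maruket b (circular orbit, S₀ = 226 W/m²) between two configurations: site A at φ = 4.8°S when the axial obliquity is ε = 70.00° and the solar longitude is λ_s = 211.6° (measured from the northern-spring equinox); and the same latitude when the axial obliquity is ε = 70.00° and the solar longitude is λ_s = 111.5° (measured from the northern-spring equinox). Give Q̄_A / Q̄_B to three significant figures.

— Configuration A (φ=-4.8°):
Solar declination: sin δ = sin ε · sin λ_s = sin 70.00° × sin 211.6° = -0.49239, so δ = -29.498°.
cos H₀ = −tan(-4.8°) tan(-29.498°) = -0.0475, H₀ = 1.6183 rad.
Bracket: H₀ sin φ sin δ + cos φ cos δ sin H₀ = 1.6183×-0.08368×-0.49239 + 0.99649×0.87038×0.99887 = 0.066679 + 0.866345 = 0.933024.
Q̄ = (S₀/π) × [bracket] = (226/π) × 0.933024 = 67.120 W/m².
— Configuration B (φ=-4.8°):
Solar declination: sin δ = sin ε · sin λ_s = sin 70.00° × sin 111.5° = 0.87431, so δ = +60.963°.
cos H₀ = −tan(-4.8°) tan(+60.963°) = 0.1513, H₀ = 1.4190 rad.
Bracket: H₀ sin φ sin δ + cos φ cos δ sin H₀ = 1.4190×-0.08368×0.87431 + 0.99649×0.48537×0.98849 = -0.103817 + 0.478099 = 0.374282.
Q̄ = (S₀/π) × [bracket] = (226/π) × 0.374282 = 26.925 W/m².
Ratio Q̄_A / Q̄_B = 67.120 / 26.925 = 2.493.

Q̄_A / Q̄_B ≈ 2.49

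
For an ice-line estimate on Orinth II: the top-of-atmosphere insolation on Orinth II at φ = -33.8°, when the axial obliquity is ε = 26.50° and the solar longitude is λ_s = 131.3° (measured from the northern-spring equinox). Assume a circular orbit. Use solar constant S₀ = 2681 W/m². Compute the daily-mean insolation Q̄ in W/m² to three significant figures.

Solar declination: sin δ = sin ε · sin λ_s = sin 26.50° × sin 131.3° = 0.33521, so δ = +19.585°.
cos H₀ = −tan(-33.8°) tan(+19.585°) = 0.2382, H₀ = 1.3303 rad.
Bracket: H₀ sin φ sin δ + cos φ cos δ sin H₀ = 1.3303×-0.55630×0.33521 + 0.83098×0.94214×0.97122 = -0.248071 + 0.760368 = 0.512297.
Q̄ = (S₀/π) × [bracket] = (2681/π) × 0.512297 = 437.2 W/m².

Q̄ ≈ 437 W/m²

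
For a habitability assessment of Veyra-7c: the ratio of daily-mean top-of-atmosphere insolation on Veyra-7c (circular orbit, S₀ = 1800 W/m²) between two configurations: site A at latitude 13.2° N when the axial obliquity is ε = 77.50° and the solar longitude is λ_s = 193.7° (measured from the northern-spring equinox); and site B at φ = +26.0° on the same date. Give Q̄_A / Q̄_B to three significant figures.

Q̄_A / Q̄_B ≈ 1.20

— Configuration A (φ=+13.2°):
Solar declination: sin δ = sin ε · sin λ_s = sin 77.50° × sin 193.7° = -0.23122, so δ = -13.369°.
cos H₀ = −tan(+13.2°) tan(-13.369°) = 0.0557, H₀ = 1.5150 rad.
Bracket: H₀ sin φ sin δ + cos φ cos δ sin H₀ = 1.5150×0.22835×-0.23122 + 0.97358×0.97290×0.99845 = -0.079991 + 0.945728 = 0.865737.
Q̄ = (S₀/π) × [bracket] = (1800/π) × 0.865737 = 496.03 W/m².
— Configuration B (φ=+26.0°):
cos H₀ = −tan(+26.0°) tan(-13.369°) = 0.1159, H₀ = 1.4546 rad.
Bracket: H₀ sin φ sin δ + cos φ cos δ sin H₀ = 1.4546×0.43837×-0.23122 + 0.89879×0.97290×0.99326 = -0.147438 + 0.868539 = 0.721101.
Q̄ = (S₀/π) × [bracket] = (1800/π) × 0.721101 = 413.16 W/m².
Ratio Q̄_A / Q̄_B = 496.03 / 413.16 = 1.201.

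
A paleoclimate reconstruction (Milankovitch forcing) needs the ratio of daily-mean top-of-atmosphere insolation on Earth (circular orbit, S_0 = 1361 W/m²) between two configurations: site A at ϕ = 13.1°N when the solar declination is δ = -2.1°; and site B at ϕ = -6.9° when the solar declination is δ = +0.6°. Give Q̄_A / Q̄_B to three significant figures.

— Configuration A (ϕ=+13.1°):
cos h₀ = −tan(+13.1°) tan(-2.100°) = 0.0085, h₀ = 1.5623 rad.
Bracket: h₀ sin ϕ sin δ + cos ϕ cos δ sin h₀ = 1.5623×0.22665×-0.03664 + 0.97398×0.99933×0.99996 = -0.012974 + 0.973289 = 0.960315.
Q̄ = (S_0/π) × [bracket] = (1361/π) × 0.960315 = 416.03 W/m².
— Configuration B (ϕ=-6.9°):
cos h₀ = −tan(-6.9°) tan(+0.600°) = 0.0013, h₀ = 1.5695 rad.
Bracket: h₀ sin ϕ sin δ + cos ϕ cos δ sin h₀ = 1.5695×-0.12014×0.01047 + 0.99276×0.99995×1.00000 = -0.001974 + 0.992710 = 0.990736.
Q̄ = (S_0/π) × [bracket] = (1361/π) × 0.990736 = 429.21 W/m².
Ratio Q̄_A / Q̄_B = 416.03 / 429.21 = 0.9693.

Q̄_A / Q̄_B ≈ 0.969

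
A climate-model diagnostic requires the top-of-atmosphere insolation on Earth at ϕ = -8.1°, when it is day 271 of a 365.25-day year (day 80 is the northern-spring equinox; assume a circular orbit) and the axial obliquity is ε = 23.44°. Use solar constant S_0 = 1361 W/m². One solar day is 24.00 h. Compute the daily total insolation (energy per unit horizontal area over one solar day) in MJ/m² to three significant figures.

37.5 MJ/m²

Solar longitude: L_s = 360° × (271 − 80)/365.25 = 188.255°.
sin δ = sin 23.44° × sin 188.255° = -0.05711, so δ = -3.274°.
cos h₀ = −tan(-8.1°) tan(-3.274°) = -0.0081, h₀ = 1.5789 rad.
Bracket: h₀ sin ϕ sin δ + cos ϕ cos δ sin h₀ = 1.5789×-0.14090×-0.05711 + 0.99002×0.99837×0.99997 = 0.012705 + 0.988377 = 1.001082.
Q̄ = (S_0/π) × [bracket] = (1361/π) × 1.001082 = 433.69 W/m².
Daily total = Q̄ × 24.00 h × 3600 s/h = 433.69 × 24.00 × 3600 / 10⁶ = 37.47 MJ/m².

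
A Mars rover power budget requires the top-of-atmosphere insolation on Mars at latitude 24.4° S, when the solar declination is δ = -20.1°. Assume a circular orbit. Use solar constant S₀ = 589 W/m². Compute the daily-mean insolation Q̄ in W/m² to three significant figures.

cos H₀ = −tan(-24.4°) tan(-20.100°) = -0.1660, H₀ = 1.7376 rad.
Bracket: H₀ sin φ sin δ + cos φ cos δ sin H₀ = 1.7376×-0.41310×-0.34366 + 0.91068×0.93909×0.98613 = 0.246680 + 0.843349 = 1.090029.
Q̄ = (S₀/π) × [bracket] = (589/π) × 1.090029 = 204.4 W/m².

Q̄ ≈ 204 W/m²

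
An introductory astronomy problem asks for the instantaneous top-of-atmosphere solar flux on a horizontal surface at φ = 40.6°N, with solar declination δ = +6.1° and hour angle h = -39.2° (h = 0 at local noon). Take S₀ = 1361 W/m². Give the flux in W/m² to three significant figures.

890 W/m²

cos θ_z = sin φ sin δ + cos φ cos δ cos h = 0.069154 + 0.585062 = 0.654216.
Flux = S₀ · cos θ_z = 1361 × 0.654216 = 890.4 W/m².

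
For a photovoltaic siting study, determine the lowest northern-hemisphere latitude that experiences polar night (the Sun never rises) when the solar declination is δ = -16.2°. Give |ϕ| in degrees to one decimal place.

Polar night requires cos h₀ = −tan ϕ tan δ ≥ 1, i.e. tan ϕ tan δ ≤ −1.
The boundary is |tan ϕ| · |tan δ| = 1, so |ϕ| = 90° − |δ| = 90° − 16.2° = 73.8° in the northern hemisphere.

|ϕ| = 73.8°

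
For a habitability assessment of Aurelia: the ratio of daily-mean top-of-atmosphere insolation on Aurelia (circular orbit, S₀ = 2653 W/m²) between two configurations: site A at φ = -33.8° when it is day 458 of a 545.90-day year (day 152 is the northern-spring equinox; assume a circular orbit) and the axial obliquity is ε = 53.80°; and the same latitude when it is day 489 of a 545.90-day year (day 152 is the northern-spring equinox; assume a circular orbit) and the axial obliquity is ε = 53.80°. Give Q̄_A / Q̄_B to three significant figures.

— Configuration A (φ=-33.8°):
Solar longitude: λ_s = 360° × (458 − 152)/545.90 = 201.795°.
sin δ = sin 53.80° × sin 201.795° = -0.29962, so δ = -17.435°.
cos H₀ = −tan(-33.8°) tan(-17.435°) = -0.2102, H₀ = 1.7826 rad.
Bracket: H₀ sin φ sin δ + cos φ cos δ sin H₀ = 1.7826×-0.55630×-0.29962 + 0.83098×0.95406×0.97765 = 0.297121 + 0.775086 = 1.072207.
Q̄ = (S₀/π) × [bracket] = (2653/π) × 1.072207 = 905.45 W/m².
— Configuration B (φ=-33.8°):
Solar longitude: λ_s = 360° × (489 − 152)/545.90 = 222.239°.
sin δ = sin 53.80° × sin 222.239° = -0.54245, so δ = -32.851°.
cos H₀ = −tan(-33.8°) tan(-32.851°) = -0.4323, H₀ = 2.0178 rad.
Bracket: H₀ sin φ sin δ + cos φ cos δ sin H₀ = 2.0178×-0.55630×-0.54245 + 0.83098×0.84009×0.90175 = 0.608901 + 0.629510 = 1.238411.
Q̄ = (S₀/π) × [bracket] = (2653/π) × 1.238411 = 1045.8 W/m².
Ratio Q̄_A / Q̄_B = 905.45 / 1045.8 = 0.8658.

Q̄_A / Q̄_B ≈ 0.866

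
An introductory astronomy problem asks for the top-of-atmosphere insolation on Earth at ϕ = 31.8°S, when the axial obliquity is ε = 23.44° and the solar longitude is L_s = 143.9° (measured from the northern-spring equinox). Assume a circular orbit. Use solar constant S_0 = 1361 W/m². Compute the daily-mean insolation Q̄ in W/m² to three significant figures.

Q̄ ≈ 278 W/m²

Solar declination: sin δ = sin ε · sin L_s = sin 23.44° × sin 143.9° = 0.23438, so δ = +13.555°.
cos h₀ = −tan(-31.8°) tan(+13.555°) = 0.1495, h₀ = 1.4208 rad.
Bracket: h₀ sin ϕ sin δ + cos ϕ cos δ sin h₀ = 1.4208×-0.52696×0.23438 + 0.84989×0.97215×0.98876 = -0.175481 + 0.816934 = 0.641453.
Q̄ = (S_0/π) × [bracket] = (1361/π) × 0.641453 = 277.9 W/m².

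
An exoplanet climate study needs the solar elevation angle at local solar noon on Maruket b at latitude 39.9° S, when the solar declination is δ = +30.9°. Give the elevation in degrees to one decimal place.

19.2°

At local noon the hour angle is zero, so the zenith angle equals |φ − δ| = |-39.9° − (+30.900°)| = 70.800°.
Elevation = 90° − 70.800° = 19.2°.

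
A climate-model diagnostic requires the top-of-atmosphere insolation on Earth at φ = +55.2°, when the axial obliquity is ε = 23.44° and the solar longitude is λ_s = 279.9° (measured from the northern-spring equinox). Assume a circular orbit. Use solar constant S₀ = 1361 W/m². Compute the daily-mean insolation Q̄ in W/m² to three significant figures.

Solar declination: sin δ = sin ε · sin λ_s = sin 23.44° × sin 279.9° = -0.39187, so δ = -23.071°.
cos H₀ = −tan(+55.2°) tan(-23.071°) = 0.6128, H₀ = 0.9112 rad.
Bracket: H₀ sin φ sin δ + cos φ cos δ sin H₀ = 0.9112×0.82115×-0.39187 + 0.57071×0.92002×0.79021 = -0.293210 + 0.414911 = 0.121701.
Q̄ = (S₀/π) × [bracket] = (1361/π) × 0.121701 = 52.72 W/m².

Q̄ ≈ 52.7 W/m²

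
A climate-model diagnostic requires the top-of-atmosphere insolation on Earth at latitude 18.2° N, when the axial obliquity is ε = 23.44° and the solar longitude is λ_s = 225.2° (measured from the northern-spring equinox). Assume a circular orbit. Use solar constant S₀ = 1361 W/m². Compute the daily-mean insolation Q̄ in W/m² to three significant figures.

Solar declination: sin δ = sin ε · sin λ_s = sin 23.44° × sin 225.2° = -0.28226, so δ = -16.395°.
cos H₀ = −tan(+18.2°) tan(-16.395°) = 0.0967, H₀ = 1.4739 rad.
Bracket: H₀ sin φ sin δ + cos φ cos δ sin H₀ = 1.4739×0.31233×-0.28226 + 0.94997×0.95934×0.99531 = -0.129936 + 0.907070 = 0.777134.
Q̄ = (S₀/π) × [bracket] = (1361/π) × 0.777134 = 336.7 W/m².

Q̄ ≈ 337 W/m²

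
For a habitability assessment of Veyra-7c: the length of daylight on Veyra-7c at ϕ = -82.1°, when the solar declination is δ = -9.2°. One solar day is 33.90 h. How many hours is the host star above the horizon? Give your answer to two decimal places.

Sunrise equation: cos h₀ = −tan ϕ · tan δ = -1.1672 ≤ −1, so the host star never sets (polar day) and h₀ = π.
Daylight = 2h₀/(2π) × 33.90 h = (3.1416/π) × 33.90 = 33.90 h.

33.90 h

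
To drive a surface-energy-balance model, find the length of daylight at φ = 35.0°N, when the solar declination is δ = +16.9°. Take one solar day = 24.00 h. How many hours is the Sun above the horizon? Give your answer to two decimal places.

13.64 h

cos H₀ = −tan φ · tan δ = −tan(+35.0°) × tan(+16.900°) = -0.2127, so H₀ = 1.7852 rad = 102.28°.
Daylight = 2H₀/(2π) × 24.00 h = (1.7852/π) × 24.00 = 13.64 h.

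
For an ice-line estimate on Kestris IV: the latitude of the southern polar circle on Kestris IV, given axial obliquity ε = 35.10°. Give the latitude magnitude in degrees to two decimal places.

54.90°

The polar circle is the lowest latitude that experiences at least one full rotation of continuous darkness at the northern-summer solstice; it lies at |φ| = 90° − ε = 90° − 35.10° = 54.90°.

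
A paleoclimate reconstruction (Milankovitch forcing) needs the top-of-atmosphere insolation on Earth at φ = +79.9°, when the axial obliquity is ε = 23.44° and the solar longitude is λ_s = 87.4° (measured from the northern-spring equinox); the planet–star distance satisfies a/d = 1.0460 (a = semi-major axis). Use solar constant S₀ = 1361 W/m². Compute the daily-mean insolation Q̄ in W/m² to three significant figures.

Q̄ ≈ 583 W/m²

Solar declination: sin δ = sin ε · sin λ_s = sin 23.44° × sin 87.4° = 0.39738, so δ = +23.414°.
cos H₀ = −tan(+79.9°) tan(+23.414°) = -2.4311 ≤ −1 ⇒ polar day, H₀ = π.
Bracket: H₀ sin φ sin δ + cos φ cos δ sin H₀ = 3.1416×0.98450×0.39738 + 0.17537×0.91765×0.00000 = 1.229059 + 0.000000 = 1.229059.
Inverse-square distance factor (a/d)² = 1.0460² = 1.094116.
Q̄ = (S₀/π) × 1.094116 × [bracket] = (1361/π) × 1.094116 × 1.229059 = 582.6 W/m².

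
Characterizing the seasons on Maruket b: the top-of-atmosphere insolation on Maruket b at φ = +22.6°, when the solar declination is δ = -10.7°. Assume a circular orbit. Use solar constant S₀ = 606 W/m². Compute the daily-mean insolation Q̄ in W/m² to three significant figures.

cos H₀ = −tan(+22.6°) tan(-10.700°) = 0.0787, H₀ = 1.4921 rad.
Bracket: H₀ sin φ sin δ + cos φ cos δ sin H₀ = 1.4921×0.38430×-0.18567 + 0.92321×0.98261×0.99690 = -0.106466 + 0.904343 = 0.797877.
Q̄ = (S₀/π) × [bracket] = (606/π) × 0.797877 = 153.9 W/m².

Q̄ ≈ 154 W/m²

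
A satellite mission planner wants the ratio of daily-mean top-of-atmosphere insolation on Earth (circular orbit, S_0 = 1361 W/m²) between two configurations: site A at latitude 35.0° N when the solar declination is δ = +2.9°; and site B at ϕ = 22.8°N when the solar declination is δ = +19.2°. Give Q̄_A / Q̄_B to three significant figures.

Q̄_A / Q̄_B ≈ 0.800

— Configuration A (ϕ=+35.0°):
cos h₀ = −tan(+35.0°) tan(+2.900°) = -0.0355, h₀ = 1.6063 rad.
Bracket: h₀ sin ϕ sin δ + cos ϕ cos δ sin h₀ = 1.6063×0.57358×0.05059 + 0.81915×0.99872×0.99937 = 0.046611 + 0.817586 = 0.864197.
Q̄ = (S_0/π) × [bracket] = (1361/π) × 0.864197 = 374.39 W/m².
— Configuration B (ϕ=+22.8°):
cos h₀ = −tan(+22.8°) tan(+19.200°) = -0.1464, h₀ = 1.7177 rad.
Bracket: h₀ sin ϕ sin δ + cos ϕ cos δ sin h₀ = 1.7177×0.38752×0.32887 + 0.92186×0.94438×0.98923 = 0.218910 + 0.861210 = 1.080120.
Q̄ = (S_0/π) × [bracket] = (1361/π) × 1.080120 = 467.93 W/m².
Ratio Q̄_A / Q̄_B = 374.39 / 467.93 = 0.8001.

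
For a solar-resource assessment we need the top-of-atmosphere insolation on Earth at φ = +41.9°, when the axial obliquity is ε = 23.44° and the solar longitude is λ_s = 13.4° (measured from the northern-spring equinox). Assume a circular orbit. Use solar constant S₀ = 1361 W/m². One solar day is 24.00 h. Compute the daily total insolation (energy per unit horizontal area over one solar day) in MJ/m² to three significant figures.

Solar declination: sin δ = sin ε · sin λ_s = sin 23.44° × sin 13.4° = 0.09219, so δ = +5.289°.
cos H₀ = −tan(+41.9°) tan(+5.289°) = -0.0831, H₀ = 1.6540 rad.
Bracket: H₀ sin φ sin δ + cos φ cos δ sin H₀ = 1.6540×0.66783×0.09219 + 0.74431×0.99574×0.99654 = 0.101832 + 0.738575 = 0.840407.
Q̄ = (S₀/π) × [bracket] = (1361/π) × 0.840407 = 364.08 W/m².
Daily total = Q̄ × 24.00 h × 3600 s/h = 364.08 × 24.00 × 3600 / 10⁶ = 31.46 MJ/m².

31.5 MJ/m²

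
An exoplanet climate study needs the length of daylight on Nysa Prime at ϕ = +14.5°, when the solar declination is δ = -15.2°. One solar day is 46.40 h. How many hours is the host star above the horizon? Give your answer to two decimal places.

22.16 h

cos h₀ = −tan ϕ · tan δ = −tan(+14.5°) × tan(-15.200°) = 0.0703, so h₀ = 1.5005 rad = 85.97°.
Daylight = 2h₀/(2π) × 46.40 h = (1.5005/π) × 46.40 = 22.16 h.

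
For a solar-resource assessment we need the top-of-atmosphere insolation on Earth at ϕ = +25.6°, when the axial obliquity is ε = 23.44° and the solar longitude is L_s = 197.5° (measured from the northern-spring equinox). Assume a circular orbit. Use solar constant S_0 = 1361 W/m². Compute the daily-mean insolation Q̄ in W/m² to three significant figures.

Q̄ ≈ 353 W/m²

Solar declination: sin δ = sin ε · sin L_s = sin 23.44° × sin 197.5° = -0.11962, so δ = -6.870°.
cos h₀ = −tan(+25.6°) tan(-6.870°) = 0.0577, h₀ = 1.5130 rad.
Bracket: h₀ sin ϕ sin δ + cos ϕ cos δ sin h₀ = 1.5130×0.43209×-0.11962 + 0.90183×0.99282×0.99833 = -0.078202 + 0.893860 = 0.815658.
Q̄ = (S_0/π) × [bracket] = (1361/π) × 0.815658 = 353.4 W/m².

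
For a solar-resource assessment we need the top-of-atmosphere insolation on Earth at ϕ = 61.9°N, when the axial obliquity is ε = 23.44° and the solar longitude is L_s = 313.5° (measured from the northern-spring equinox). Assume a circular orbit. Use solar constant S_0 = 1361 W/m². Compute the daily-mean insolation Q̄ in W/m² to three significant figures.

Q̄ ≈ 54.2 W/m²

Solar declination: sin δ = sin ε · sin L_s = sin 23.44° × sin 313.5° = -0.28855, so δ = -16.771°.
cos h₀ = −tan(+61.9°) tan(-16.771°) = 0.5644, h₀ = 0.9711 rad.
Bracket: h₀ sin ϕ sin δ + cos ϕ cos δ sin h₀ = 0.9711×0.88213×-0.28855 + 0.47101×0.95747×0.82550 = -0.247182 + 0.372282 = 0.125100.
Q̄ = (S_0/π) × [bracket] = (1361/π) × 0.125100 = 54.20 W/m².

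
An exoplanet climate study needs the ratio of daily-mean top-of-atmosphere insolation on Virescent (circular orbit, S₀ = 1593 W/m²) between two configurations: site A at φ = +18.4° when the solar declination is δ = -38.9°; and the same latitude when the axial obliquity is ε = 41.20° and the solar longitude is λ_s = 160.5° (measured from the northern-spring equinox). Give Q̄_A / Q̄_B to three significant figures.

— Configuration A (φ=+18.4°):
cos H₀ = −tan(+18.4°) tan(-38.900°) = 0.2684, H₀ = 1.2990 rad.
Bracket: H₀ sin φ sin δ + cos φ cos δ sin H₀ = 1.2990×0.31565×-0.62796 + 0.94888×0.77824×0.96330 = -0.257482 + 0.711355 = 0.453873.
Q̄ = (S₀/π) × [bracket] = (1593/π) × 0.453873 = 230.14 W/m².
— Configuration B (φ=+18.4°):
Solar declination: sin δ = sin ε · sin λ_s = sin 41.20° × sin 160.5° = 0.21988, so δ = +12.702°.
cos H₀ = −tan(+18.4°) tan(+12.702°) = -0.0750, H₀ = 1.6458 rad.
Bracket: H₀ sin φ sin δ + cos φ cos δ sin H₀ = 1.6458×0.31565×0.21988 + 0.94888×0.97553×0.99719 = 0.114227 + 0.923060 = 1.037287.
Q̄ = (S₀/π) × [bracket] = (1593/π) × 1.037287 = 525.97 W/m².
Ratio Q̄_A / Q̄_B = 230.14 / 525.97 = 0.4376.

Q̄_A / Q̄_B ≈ 0.438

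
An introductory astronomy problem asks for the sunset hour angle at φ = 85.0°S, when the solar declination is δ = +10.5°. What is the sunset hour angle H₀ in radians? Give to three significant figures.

cos H₀ = −tan φ · tan δ = 2.1184 ≥ 1, so the Sun never rises (polar night) and H₀ = 0.

H₀ = 0.00 rad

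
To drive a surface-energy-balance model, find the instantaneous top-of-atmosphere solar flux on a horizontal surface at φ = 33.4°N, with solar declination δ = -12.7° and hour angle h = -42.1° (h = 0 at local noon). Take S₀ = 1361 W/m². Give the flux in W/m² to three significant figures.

658 W/m²

cos θ_z = sin φ sin δ + cos φ cos δ cos h = -0.121021 + 0.604282 = 0.483261.
Flux = S₀ · cos θ_z = 1361 × 0.483261 = 657.7 W/m².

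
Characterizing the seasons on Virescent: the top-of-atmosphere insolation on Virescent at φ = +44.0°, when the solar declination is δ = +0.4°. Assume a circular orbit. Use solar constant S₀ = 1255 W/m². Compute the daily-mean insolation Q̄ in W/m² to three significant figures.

Q̄ ≈ 290 W/m²

cos H₀ = −tan(+44.0°) tan(+0.400°) = -0.0067, H₀ = 1.5775 rad.
Bracket: H₀ sin φ sin δ + cos φ cos δ sin H₀ = 1.5775×0.69466×0.00698 + 0.71934×0.99998×0.99998 = 0.007649 + 0.719311 = 0.726960.
Q̄ = (S₀/π) × [bracket] = (1255/π) × 0.726960 = 290.4 W/m².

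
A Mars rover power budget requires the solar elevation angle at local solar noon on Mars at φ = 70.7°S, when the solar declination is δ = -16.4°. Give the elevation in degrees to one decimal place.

At local noon the hour angle is zero, so the zenith angle equals |φ − δ| = |-70.7° − (-16.400°)| = 54.300°.
Elevation = 90° − 54.300° = 35.7°.

35.7°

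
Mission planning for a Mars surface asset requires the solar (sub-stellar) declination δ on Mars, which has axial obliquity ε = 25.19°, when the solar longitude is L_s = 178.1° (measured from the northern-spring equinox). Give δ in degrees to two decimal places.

δ = +0.81°

sin δ = sin ε · sin L_s = sin 25.19° × sin 178.1° = 0.014112.
δ = arcsin(0.014112) = +0.81°.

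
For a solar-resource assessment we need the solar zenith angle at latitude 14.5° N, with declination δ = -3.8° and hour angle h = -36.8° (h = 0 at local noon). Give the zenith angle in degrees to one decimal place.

cos θ_z = sin ϕ sin δ + cos ϕ cos δ cos h = -0.016594 + 0.773522 = 0.756928.
θ_z = arccos(0.756928) = 40.8°.

θ_z = 40.8°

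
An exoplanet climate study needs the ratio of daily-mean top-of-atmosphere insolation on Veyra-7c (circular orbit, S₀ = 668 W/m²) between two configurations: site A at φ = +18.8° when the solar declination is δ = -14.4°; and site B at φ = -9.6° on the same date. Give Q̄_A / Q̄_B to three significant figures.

— Configuration A (φ=+18.8°):
cos H₀ = −tan(+18.8°) tan(-14.400°) = 0.0874, H₀ = 1.4833 rad.
Bracket: H₀ sin φ sin δ + cos φ cos δ sin H₀ = 1.4833×0.32227×-0.24869 + 0.94665×0.96858×0.99617 = -0.118880 + 0.913395 = 0.794515.
Q̄ = (S₀/π) × [bracket] = (668/π) × 0.794515 = 168.94 W/m².
— Configuration B (φ=-9.6°):
cos H₀ = −tan(-9.6°) tan(-14.400°) = -0.0434, H₀ = 1.6142 rad.
Bracket: H₀ sin φ sin δ + cos φ cos δ sin H₀ = 1.6142×-0.16677×-0.24869 + 0.98600×0.96858×0.99906 = 0.066947 + 0.954122 = 1.021069.
Q̄ = (S₀/π) × [bracket] = (668/π) × 1.021069 = 217.11 W/m².
Ratio Q̄_A / Q̄_B = 168.94 / 217.11 = 0.7781.

Q̄_A / Q̄_B ≈ 0.778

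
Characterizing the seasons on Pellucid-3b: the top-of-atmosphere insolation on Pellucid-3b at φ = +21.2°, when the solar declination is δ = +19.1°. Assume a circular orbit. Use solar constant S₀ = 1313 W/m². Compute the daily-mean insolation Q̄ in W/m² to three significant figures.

cos H₀ = −tan(+21.2°) tan(+19.100°) = -0.1343, H₀ = 1.7055 rad.
Bracket: H₀ sin φ sin δ + cos φ cos δ sin H₀ = 1.7055×0.36162×0.32722 + 0.93232×0.94495×0.99094 = 0.201811 + 0.873014 = 1.074825.
Q̄ = (S₀/π) × [bracket] = (1313/π) × 1.074825 = 449.2 W/m².

Q̄ ≈ 449 W/m²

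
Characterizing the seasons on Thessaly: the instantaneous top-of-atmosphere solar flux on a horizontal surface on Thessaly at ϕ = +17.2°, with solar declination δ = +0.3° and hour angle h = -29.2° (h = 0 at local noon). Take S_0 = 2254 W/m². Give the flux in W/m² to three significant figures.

1.88e+03 W/m²

cos θ_z = sin ϕ sin δ + cos ϕ cos δ cos h = 0.001548 + 0.833872 = 0.835420.
Flux = S_0 · cos θ_z = 2254 × 0.835420 = 1883 W/m².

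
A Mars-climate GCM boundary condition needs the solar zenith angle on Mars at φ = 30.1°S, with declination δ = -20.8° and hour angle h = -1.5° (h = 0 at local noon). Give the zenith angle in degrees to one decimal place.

cos θ_z = sin φ sin δ + cos φ cos δ cos h = 0.178090 + 0.808489 = 0.986579.
θ_z = arccos(0.986579) = 9.4°.

θ_z = 9.4°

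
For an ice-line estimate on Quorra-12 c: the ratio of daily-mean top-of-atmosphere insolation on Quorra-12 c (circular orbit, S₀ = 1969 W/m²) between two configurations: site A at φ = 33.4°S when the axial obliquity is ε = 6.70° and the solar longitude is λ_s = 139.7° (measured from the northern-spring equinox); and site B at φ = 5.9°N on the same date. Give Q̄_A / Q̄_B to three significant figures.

— Configuration A (φ=-33.4°):
Solar declination: sin δ = sin ε · sin λ_s = sin 6.70° × sin 139.7° = 0.07546, so δ = +4.328°.
cos H₀ = −tan(-33.4°) tan(+4.328°) = 0.0499, H₀ = 1.5209 rad.
Bracket: H₀ sin φ sin δ + cos φ cos δ sin H₀ = 1.5209×-0.55048×0.07546 + 0.83485×0.99715×0.99875 = -0.063177 + 0.831430 = 0.768253.
Q̄ = (S₀/π) × [bracket] = (1969/π) × 0.768253 = 481.50 W/m².
— Configuration B (φ=+5.9°):
cos H₀ = −tan(+5.9°) tan(+4.328°) = -0.0078, H₀ = 1.5786 rad.
Bracket: H₀ sin φ sin δ + cos φ cos δ sin H₀ = 1.5786×0.10279×0.07546 + 0.99470×0.99715×0.99997 = 0.012244 + 0.991835 = 1.004079.
Q̄ = (S₀/π) × [bracket] = (1969/π) × 1.004079 = 629.31 W/m².
Ratio Q̄_A / Q̄_B = 481.50 / 629.31 = 0.7651.

Q̄_A / Q̄_B ≈ 0.765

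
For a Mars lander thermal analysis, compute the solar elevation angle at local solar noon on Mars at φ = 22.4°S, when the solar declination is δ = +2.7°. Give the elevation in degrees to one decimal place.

At local noon the hour angle is zero, so the zenith angle equals |φ − δ| = |-22.4° − (+2.700°)| = 25.100°.
Elevation = 90° − 25.100° = 64.9°.

64.9°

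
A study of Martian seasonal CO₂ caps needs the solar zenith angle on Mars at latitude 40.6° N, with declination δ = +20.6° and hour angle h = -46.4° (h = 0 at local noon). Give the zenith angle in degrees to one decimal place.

θ_z = 44.0°

cos θ_z = sin ϕ sin δ + cos ϕ cos δ cos h = 0.228969 + 0.490129 = 0.719098.
θ_z = arccos(0.719098) = 44.0°.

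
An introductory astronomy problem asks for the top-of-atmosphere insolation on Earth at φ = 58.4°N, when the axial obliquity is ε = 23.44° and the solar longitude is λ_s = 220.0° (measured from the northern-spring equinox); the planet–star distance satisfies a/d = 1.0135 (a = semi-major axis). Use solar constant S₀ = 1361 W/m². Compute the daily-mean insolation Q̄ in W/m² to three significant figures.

Solar declination: sin δ = sin ε · sin λ_s = sin 23.44° × sin 220.0° = -0.25569, so δ = -14.815°.
cos H₀ = −tan(+58.4°) tan(-14.815°) = 0.4299, H₀ = 1.1264 rad.
Bracket: H₀ sin φ sin δ + cos φ cos δ sin H₀ = 1.1264×0.85173×-0.25569 + 0.52399×0.96676×0.90287 = -0.245306 + 0.457369 = 0.212063.
Inverse-square distance factor (a/d)² = 1.0135² = 1.027182.
Q̄ = (S₀/π) × 1.027182 × [bracket] = (1361/π) × 1.027182 × 0.212063 = 94.37 W/m².

Q̄ ≈ 94.4 W/m²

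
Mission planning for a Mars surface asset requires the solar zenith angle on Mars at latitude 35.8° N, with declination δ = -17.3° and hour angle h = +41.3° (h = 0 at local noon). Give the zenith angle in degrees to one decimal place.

θ_z = 65.9°

cos θ_z = sin ϕ sin δ + cos ϕ cos δ cos h = -0.173952 + 0.581758 = 0.407806.
θ_z = arccos(0.407806) = 65.9°.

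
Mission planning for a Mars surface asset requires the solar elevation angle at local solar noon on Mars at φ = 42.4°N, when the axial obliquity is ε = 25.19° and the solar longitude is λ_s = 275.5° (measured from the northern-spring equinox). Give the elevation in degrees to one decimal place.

22.5°

Solar declination: sin δ = sin ε · sin λ_s = sin 25.19° × sin 275.5° = -0.42366, so δ = -25.066°.
At local noon the hour angle is zero, so the zenith angle equals |φ − δ| = |+42.4° − (-25.066°)| = 67.466°.
Elevation = 90° − 67.466° = 22.5°.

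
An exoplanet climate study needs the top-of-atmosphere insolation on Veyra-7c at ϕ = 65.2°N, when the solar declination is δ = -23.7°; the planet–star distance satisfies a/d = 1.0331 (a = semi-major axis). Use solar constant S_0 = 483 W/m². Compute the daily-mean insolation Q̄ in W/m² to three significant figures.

Q̄ ≈ 0.666 W/m²

cos h₀ = −tan(+65.2°) tan(-23.700°) = 0.9500, h₀ = 0.3175 rad.
Bracket: h₀ sin ϕ sin δ + cos ϕ cos δ sin h₀ = 0.3175×0.90778×-0.40195 + 0.41945×0.91566×0.31220 = -0.115850 + 0.119908 = 0.004058.
Inverse-square distance factor (a/d)² = 1.0331² = 1.067296.
Q̄ = (S_0/π) × 1.067296 × [bracket] = (483/π) × 1.067296 × 0.004058 = 0.6659 W/m².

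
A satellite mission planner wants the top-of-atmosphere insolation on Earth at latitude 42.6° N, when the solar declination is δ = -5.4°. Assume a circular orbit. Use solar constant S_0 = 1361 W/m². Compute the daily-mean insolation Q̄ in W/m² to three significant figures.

Q̄ ≈ 275 W/m²

cos h₀ = −tan(+42.6°) tan(-5.400°) = 0.0869, h₀ = 1.4838 rad.
Bracket: h₀ sin ϕ sin δ + cos ϕ cos δ sin h₀ = 1.4838×0.67688×-0.09411 + 0.73610×0.99556×0.99622 = -0.094520 + 0.730062 = 0.635542.
Q̄ = (S_0/π) × [bracket] = (1361/π) × 0.635542 = 275.3 W/m².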